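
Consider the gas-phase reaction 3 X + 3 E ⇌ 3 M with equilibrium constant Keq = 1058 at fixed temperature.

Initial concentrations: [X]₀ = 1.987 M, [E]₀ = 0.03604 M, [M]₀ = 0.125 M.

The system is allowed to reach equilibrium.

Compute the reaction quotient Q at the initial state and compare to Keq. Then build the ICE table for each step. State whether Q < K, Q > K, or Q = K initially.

Q₀ = 5.318; Q < K (proceeds forward)

Q₀ = 5.318 vs Keq = 1058 ⇒ Q<K, forward
Step 1:
                  X         E         M
  Initial     1.987   0.03604     0.125
  Change   -0.02836  -0.02836   0.02836
  Equil       1.959  0.007684    0.1534
  solve Keq expr → x = 0.009452; check Q = 1058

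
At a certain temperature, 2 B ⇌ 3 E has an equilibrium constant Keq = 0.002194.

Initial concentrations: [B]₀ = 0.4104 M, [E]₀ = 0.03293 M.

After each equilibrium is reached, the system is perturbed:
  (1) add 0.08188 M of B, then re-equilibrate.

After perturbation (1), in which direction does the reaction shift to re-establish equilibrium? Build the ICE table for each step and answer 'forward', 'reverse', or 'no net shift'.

Direction: forward

Q₀ = 2.1201e-04 vs Keq = 0.002194 ⇒ Q<K, forward
Step 1:
                   B          E
  I           0.4104    0.03293
  C           -0.024      0.036
  E           0.3864    0.06893
  solve Keq expr → x = 0.012; check Q = 0.002194
Then add 0.08188 M of B.
Step 2:
                   B          E
  I           0.4683    0.06893
  C        -0.005847    0.00877
  E           0.4624     0.0777
  solve Keq expr → x = 0.002923; check Q = 0.002194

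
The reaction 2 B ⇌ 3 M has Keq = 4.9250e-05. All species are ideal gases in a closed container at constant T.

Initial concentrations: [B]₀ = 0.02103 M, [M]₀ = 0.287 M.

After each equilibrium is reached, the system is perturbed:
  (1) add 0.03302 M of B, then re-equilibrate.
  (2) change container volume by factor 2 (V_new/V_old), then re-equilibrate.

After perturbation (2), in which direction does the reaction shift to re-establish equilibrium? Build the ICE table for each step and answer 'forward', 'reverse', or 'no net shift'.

Q₀ = 53.45 vs Keq = 4.9250e-05 ⇒ Q>K, reverse
Step 1:
                    B           M
  init        0.02103       0.287
  Δ            0.1829     -0.2743
  eq           0.2039      0.0127
  solve Keq expr → x = -0.09143; check Q = 4.9250e-05
Then add 0.03302 M of B.
Step 2:
                    B           M
  init         0.2369      0.0127
  Δ       -8.6804e-04    0.001302
  eq            0.236       0.014
  solve Keq expr → x = 4.3402e-04; check Q = 4.9250e-05
Then change container volume by factor 2 (V_new/V_old).
Step 3:
                    B           M
  init          0.118       0.007
  Δ         -0.001174    0.001761
  eq           0.1169    0.008761
  solve Keq expr → x = 5.8697e-04; check Q = 4.9250e-05

Direction: forward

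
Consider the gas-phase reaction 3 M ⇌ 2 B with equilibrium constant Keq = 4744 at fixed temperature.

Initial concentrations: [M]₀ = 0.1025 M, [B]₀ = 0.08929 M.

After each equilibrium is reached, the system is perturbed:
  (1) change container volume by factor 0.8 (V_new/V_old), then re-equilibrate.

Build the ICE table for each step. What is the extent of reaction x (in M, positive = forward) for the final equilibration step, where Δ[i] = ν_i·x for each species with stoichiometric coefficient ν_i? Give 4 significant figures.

x = 4.7222e-04 M

Q₀ = 7.403 vs Keq = 4744 ⇒ Q<K, forward
Step 1:
                   M          B
  Initial     0.1025    0.08929
  Change    -0.08595     0.0573
  Equil      0.01655     0.1466
  solve Keq expr → x = 0.02865; check Q = 4744
Then change container volume by factor 0.8 (V_new/V_old).
Step 2:
                   M          B
  Initial    0.02068     0.1832
  Change   -0.001417 9.4444e-04
  Equil      0.01927     0.1842
  solve Keq expr → x = 4.7222e-04; check Q = 4744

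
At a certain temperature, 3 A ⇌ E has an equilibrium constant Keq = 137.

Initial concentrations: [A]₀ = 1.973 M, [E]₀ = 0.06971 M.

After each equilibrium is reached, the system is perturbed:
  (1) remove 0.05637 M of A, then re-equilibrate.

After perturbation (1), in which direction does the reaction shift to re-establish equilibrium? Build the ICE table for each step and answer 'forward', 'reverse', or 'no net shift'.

Q₀ = 0.009076 vs Keq = 137 ⇒ Q<K, forward
Step 1:
                  A         E
  init        1.973   0.06971
  Δ          -1.803    0.6011
  eq         0.1698    0.6708
  solve Keq expr → x = 0.6011; check Q = 137
Then remove 0.05637 M of A.
Step 2:
                  A         E
  init       0.1134    0.6708
  Δ         0.05481  -0.01827
  eq         0.1682    0.6525
  solve Keq expr → x = -0.01827; check Q = 137

Direction: reverse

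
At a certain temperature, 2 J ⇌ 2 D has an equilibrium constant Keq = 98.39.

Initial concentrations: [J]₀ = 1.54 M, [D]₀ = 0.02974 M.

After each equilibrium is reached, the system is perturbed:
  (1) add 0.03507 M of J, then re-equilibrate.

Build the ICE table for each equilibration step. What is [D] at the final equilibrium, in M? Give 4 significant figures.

Q₀ = 3.7294e-04 vs Keq = 98.39 ⇒ Q<K, forward
Step 1:
                  J         D
  I            1.54   0.02974
  C          -1.396     1.396
  E          0.1438     1.426
  solve Keq expr → x = 0.6981; check Q = 98.39
Then add 0.03507 M of J.
Step 2:
                  J         D
  I          0.1788     1.426
  C        -0.03186   0.03186
  E           0.147     1.458
  solve Keq expr → x = 0.01593; check Q = 98.39

[D]_eq = 1.458 M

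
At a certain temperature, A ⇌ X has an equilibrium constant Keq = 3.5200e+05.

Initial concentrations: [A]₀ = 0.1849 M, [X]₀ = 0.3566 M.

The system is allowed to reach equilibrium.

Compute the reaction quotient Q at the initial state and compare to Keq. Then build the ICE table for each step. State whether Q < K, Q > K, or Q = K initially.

Q₀ = 1.929; Q < K (proceeds forward)

Q₀ = 1.929 vs Keq = 3.5200e+05 ⇒ Q<K, forward
Step 1:
                    A           X
  Initial      0.1849      0.3566
  Change      -0.1849      0.1849
  Equil    1.5383e-06      0.5415
  solve Keq expr → x = 0.1849; check Q = 3.5200e+05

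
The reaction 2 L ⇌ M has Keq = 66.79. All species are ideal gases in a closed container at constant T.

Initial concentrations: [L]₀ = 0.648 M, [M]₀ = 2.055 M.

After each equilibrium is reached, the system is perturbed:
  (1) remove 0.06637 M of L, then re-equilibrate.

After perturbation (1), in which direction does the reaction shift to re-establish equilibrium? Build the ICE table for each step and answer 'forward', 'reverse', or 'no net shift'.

Q₀ = 4.894 vs Keq = 66.79 ⇒ Q<K, forward
Step 1:
                   L          M
  Initial      0.648      2.055
  Change      -0.463     0.2315
  Equil        0.185      2.286
  solve Keq expr → x = 0.2315; check Q = 66.79
Then remove 0.06637 M of L.
Step 2:
                   L          M
  Initial     0.1187      2.286
  Change     0.06505   -0.03252
  Equil       0.1837      2.254
  solve Keq expr → x = -0.03252; check Q = 66.79

Direction: reverse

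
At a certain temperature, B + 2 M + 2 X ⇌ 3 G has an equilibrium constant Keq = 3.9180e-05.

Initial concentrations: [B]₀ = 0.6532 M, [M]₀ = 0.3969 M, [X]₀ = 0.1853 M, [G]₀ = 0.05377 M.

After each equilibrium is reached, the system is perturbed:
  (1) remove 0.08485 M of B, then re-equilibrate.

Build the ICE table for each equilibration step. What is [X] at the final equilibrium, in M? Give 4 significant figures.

[X]_eq = 0.2173 M

Q₀ = 0.044 vs Keq = 3.9180e-05 ⇒ Q>K, reverse
Step 1:
                   B          M          X          G
  init        0.6532     0.3969     0.1853    0.05377
  Δ          0.01589    0.03178    0.03178   -0.04767
  eq          0.6691     0.4287     0.2171     0.0061
  solve Keq expr → x = -0.01589; check Q = 3.9180e-05
Then remove 0.08485 M of B.
Step 2:
                   B          M          X          G
  init        0.5842     0.4287     0.2171     0.0061
  Δ       8.8186e-05 1.7637e-04 1.7637e-04 -2.6456e-04
  eq          0.5843     0.4289     0.2173   0.005836
  solve Keq expr → x = -8.8186e-05; check Q = 3.9180e-05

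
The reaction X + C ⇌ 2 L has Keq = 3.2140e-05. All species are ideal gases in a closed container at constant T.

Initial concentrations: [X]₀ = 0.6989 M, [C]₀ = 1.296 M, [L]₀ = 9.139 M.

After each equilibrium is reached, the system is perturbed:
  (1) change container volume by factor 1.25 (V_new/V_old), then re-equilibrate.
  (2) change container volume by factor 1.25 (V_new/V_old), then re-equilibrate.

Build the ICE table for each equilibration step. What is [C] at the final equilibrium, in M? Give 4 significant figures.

[C]_eq = 3.744 M

Q₀ = 92.21 vs Keq = 3.2140e-05 ⇒ Q>K, reverse
Step 1:
                    X           C           L
  init         0.6989       1.296       9.139
  Δ             4.554       4.554      -9.108
  eq            5.253        5.85     0.03143
  solve Keq expr → x = -4.554; check Q = 3.2140e-05
Then change container volume by factor 1.25 (V_new/V_old).
Step 2:
                    X           C           L
  init          4.202        4.68     0.02514
  Δ                 0           0           0
  eq            4.202        4.68     0.02514
  solve Keq expr → x = 0; check Q = 3.2140e-05
Then change container volume by factor 1.25 (V_new/V_old).
Step 3:
                    X           C           L
  init          3.362       3.744     0.02011
  Δ                 0           0           0
  eq            3.362       3.744     0.02011
  solve Keq expr → x = 0; check Q = 3.2140e-05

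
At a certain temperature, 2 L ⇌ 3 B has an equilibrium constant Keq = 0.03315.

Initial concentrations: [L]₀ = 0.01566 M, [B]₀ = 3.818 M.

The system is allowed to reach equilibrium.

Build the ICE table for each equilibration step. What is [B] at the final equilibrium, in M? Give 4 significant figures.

Q₀ = 2.2695e+05 vs Keq = 0.03315 ⇒ Q>K, reverse
Step 1:
                  L         B
  Initial   0.01566     3.818
  Change      2.183    -3.275
  Equil       2.199    0.5432
  solve Keq expr → x = -1.092; check Q = 0.03315

[B]_eq = 0.5432 M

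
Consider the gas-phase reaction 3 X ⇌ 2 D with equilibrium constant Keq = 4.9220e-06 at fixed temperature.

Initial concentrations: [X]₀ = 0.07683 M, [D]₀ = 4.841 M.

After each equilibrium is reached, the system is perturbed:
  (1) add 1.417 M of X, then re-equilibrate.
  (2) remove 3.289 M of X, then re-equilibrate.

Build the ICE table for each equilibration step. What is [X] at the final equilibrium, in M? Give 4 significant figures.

Q₀ = 5.1675e+04 vs Keq = 4.9220e-06 ⇒ Q>K, reverse
Step 1:
                  X         D
  init      0.07683     4.841
  Δ           7.196    -4.797
  eq          7.273   0.04352
  solve Keq expr → x = -2.399; check Q = 4.9220e-06
Then add 1.417 M of X.
Step 2:
                  X         D
  init         8.69   0.04352
  Δ        -0.01969   0.01312
  eq           8.67   0.05664
  solve Keq expr → x = 0.006562; check Q = 4.9220e-06
Then remove 3.289 M of X.
Step 3:
                  X         D
  init        5.381   0.05664
  Δ         0.04292  -0.02861
  eq          5.424   0.02803
  solve Keq expr → x = -0.01431; check Q = 4.9220e-06

[X]_eq = 5.424 M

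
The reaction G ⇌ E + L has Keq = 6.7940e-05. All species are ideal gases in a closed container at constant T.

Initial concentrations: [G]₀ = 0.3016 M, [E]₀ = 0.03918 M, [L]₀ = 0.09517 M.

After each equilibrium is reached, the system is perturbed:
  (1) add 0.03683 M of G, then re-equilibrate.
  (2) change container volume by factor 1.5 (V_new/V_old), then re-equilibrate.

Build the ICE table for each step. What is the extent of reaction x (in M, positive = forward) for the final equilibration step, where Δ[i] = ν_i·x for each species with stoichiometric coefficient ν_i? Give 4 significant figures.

Q₀ = 0.01236 vs Keq = 6.7940e-05 ⇒ Q>K, reverse
Step 1:
                  G         E         L
  Initial    0.3016   0.03918   0.09517
  Change    0.03877  -0.03877  -0.03877
  Equil      0.3404 4.1001e-04    0.0564
  solve Keq expr → x = -0.03877; check Q = 6.7940e-05
Then add 0.03683 M of G.
Step 2:
                  G         E         L
  Initial    0.3772 4.1001e-04    0.0564
  Change  -4.3959e-05 4.3959e-05 4.3959e-05
  Equil      0.3772 4.5397e-04   0.05644
  solve Keq expr → x = 4.3959e-05; check Q = 6.7940e-05
Then change container volume by factor 1.5 (V_new/V_old).
Step 3:
                  G         E         L
  Initial    0.2514 3.0265e-04   0.03763
  Change  -1.4926e-04 1.4926e-04 1.4926e-04
  Equil      0.2513 4.5191e-04   0.03778
  solve Keq expr → x = 1.4926e-04; check Q = 6.7940e-05

x = 1.4926e-04 M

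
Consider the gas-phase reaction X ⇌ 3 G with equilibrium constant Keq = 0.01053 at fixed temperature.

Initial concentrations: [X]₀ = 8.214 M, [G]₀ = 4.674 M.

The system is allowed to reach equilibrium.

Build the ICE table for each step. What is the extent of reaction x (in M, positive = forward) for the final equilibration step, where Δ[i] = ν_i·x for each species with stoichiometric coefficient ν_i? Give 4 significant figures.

x = -1.403 M

Q₀ = 12.43 vs Keq = 0.01053 ⇒ Q>K, reverse
Step 1:
                  X         G
  I           8.214     4.674
  C           1.403    -4.208
  E           9.617    0.4661
  solve Keq expr → x = -1.403; check Q = 0.01053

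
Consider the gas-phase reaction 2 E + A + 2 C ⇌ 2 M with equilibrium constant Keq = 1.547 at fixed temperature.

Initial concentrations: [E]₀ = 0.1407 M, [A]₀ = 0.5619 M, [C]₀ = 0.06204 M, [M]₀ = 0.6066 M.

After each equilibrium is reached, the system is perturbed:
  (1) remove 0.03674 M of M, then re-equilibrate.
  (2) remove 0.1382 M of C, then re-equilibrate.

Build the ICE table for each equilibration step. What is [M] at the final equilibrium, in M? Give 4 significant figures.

Q₀ = 8594 vs Keq = 1.547 ⇒ Q>K, reverse
Step 1:
                   E          A          C          M
  Initial     0.1407     0.5619    0.06204     0.6066
  Change      0.3697     0.1849     0.3697    -0.3697
  Equil       0.5104     0.7468     0.4318     0.2369
  solve Keq expr → x = -0.1849; check Q = 1.547
Then remove 0.03674 M of M.
Step 2:
                   E          A          C          M
  Initial     0.5104     0.7468     0.4318     0.2001
  Change    -0.01777  -0.008886   -0.01777    0.01777
  Equil       0.4927     0.7379      0.414     0.2179
  solve Keq expr → x = 0.008886; check Q = 1.547
Then remove 0.1382 M of C.
Step 3:
                   E          A          C          M
  Initial     0.4927     0.7379     0.2758     0.2179
  Change     0.03786    0.01893    0.03786   -0.03786
  Equil       0.5305     0.7568     0.3137       0.18
  solve Keq expr → x = -0.01893; check Q = 1.547

[M]_eq = 0.18 M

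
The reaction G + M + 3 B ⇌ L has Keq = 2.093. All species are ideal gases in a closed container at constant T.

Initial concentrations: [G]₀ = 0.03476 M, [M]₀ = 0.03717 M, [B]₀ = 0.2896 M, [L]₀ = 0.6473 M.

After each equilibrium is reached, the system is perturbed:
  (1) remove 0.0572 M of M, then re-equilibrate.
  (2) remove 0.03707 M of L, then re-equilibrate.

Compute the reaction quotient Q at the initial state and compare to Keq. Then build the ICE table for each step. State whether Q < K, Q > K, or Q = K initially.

Q₀ = 2.0627e+04; Q > K (proceeds reverse)

Q₀ = 2.0627e+04 vs Keq = 2.093 ⇒ Q>K, reverse
Step 1:
                   G          M          B          L
  init       0.03476    0.03717     0.2896     0.6473
  Δ           0.2918     0.2918     0.8754    -0.2918
  eq          0.3266      0.329      1.165     0.3555
  solve Keq expr → x = -0.2918; check Q = 2.093
Then remove 0.0572 M of M.
Step 2:
                   G          M          B          L
  init        0.3266     0.2718      1.165     0.3555
  Δ          0.01118    0.01118    0.03353   -0.01118
  eq          0.3377     0.2829      1.199     0.3443
  solve Keq expr → x = -0.01118; check Q = 2.093
Then remove 0.03707 M of L.
Step 3:
                   G          M          B          L
  init        0.3377     0.2829      1.199     0.3073
  Δ        -0.006562  -0.006562   -0.01969   0.006562
  eq          0.3312     0.2764      1.179     0.3138
  solve Keq expr → x = 0.006562; check Q = 2.093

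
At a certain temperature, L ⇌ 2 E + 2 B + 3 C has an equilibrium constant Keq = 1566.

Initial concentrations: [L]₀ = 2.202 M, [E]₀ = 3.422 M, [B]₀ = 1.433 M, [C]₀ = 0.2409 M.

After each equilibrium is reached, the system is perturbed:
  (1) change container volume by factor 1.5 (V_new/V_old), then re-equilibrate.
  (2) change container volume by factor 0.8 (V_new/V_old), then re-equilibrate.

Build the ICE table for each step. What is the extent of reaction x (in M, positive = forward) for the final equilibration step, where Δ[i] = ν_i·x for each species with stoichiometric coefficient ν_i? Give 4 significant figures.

Q₀ = 0.1527 vs Keq = 1566 ⇒ Q<K, forward
Step 1:
                    L           E           B           C
  init          2.202       3.422       1.433      0.2409
  Δ           -0.6974       1.395       1.395       2.092
  eq            1.505       4.817       2.828       2.333
  solve Keq expr → x = 0.6974; check Q = 1566
Then change container volume by factor 1.5 (V_new/V_old).
Step 2:
                    L           E           B           C
  init          1.003       3.211       1.885       1.555
  Δ            -0.276      0.5519      0.5519      0.8279
  eq           0.7271       3.763       2.437       2.383
  solve Keq expr → x = 0.276; check Q = 1566
Then change container volume by factor 0.8 (V_new/V_old).
Step 3:
                    L           E           B           C
  init         0.9089       4.704       3.046       2.979
  Δ            0.2008     -0.4017     -0.4017     -0.6025
  eq             1.11       4.302       2.645       2.377
  solve Keq expr → x = -0.2008; check Q = 1566

x = -0.2008 M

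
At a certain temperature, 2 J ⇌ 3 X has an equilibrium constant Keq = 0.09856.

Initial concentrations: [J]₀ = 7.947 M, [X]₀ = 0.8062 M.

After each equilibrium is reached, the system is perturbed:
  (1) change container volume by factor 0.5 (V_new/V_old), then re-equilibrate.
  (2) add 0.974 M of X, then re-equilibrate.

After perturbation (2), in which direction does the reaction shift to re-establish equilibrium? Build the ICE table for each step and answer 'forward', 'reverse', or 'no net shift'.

Q₀ = 0.008297 vs Keq = 0.09856 ⇒ Q<K, forward
Step 1:
                   J          X
  I            7.947     0.8062
  C          -0.6238     0.9357
  E            7.323      1.742
  solve Keq expr → x = 0.3119; check Q = 0.09856
Then change container volume by factor 0.5 (V_new/V_old).
Step 2:
                   J          X
  I            14.65      3.484
  C           0.4422    -0.6633
  E            15.09      2.821
  solve Keq expr → x = -0.2211; check Q = 0.09856
Then add 0.974 M of X.
Step 3:
                   J          X
  I            15.09      3.795
  C           0.5998    -0.8997
  E            15.69      2.895
  solve Keq expr → x = -0.2999; check Q = 0.09856

Direction: reverse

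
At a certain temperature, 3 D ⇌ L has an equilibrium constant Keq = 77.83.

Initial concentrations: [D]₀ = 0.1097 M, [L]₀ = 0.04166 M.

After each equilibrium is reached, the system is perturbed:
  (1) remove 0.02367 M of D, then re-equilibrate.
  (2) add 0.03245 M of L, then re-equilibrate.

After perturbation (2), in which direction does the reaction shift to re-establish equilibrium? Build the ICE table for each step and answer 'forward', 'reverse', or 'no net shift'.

Direction: reverse

Q₀ = 31.56 vs Keq = 77.83 ⇒ Q<K, forward
Step 1:
                  D         L
  I          0.1097   0.04166
  C        -0.02367  0.007891
  E         0.08603   0.04955
  solve Keq expr → x = 0.007891; check Q = 77.83
Then remove 0.02367 M of D.
Step 2:
                  D         L
  I         0.06236   0.04955
  C         0.01969 -0.006563
  E         0.08205   0.04299
  solve Keq expr → x = -0.006563; check Q = 77.83
Then add 0.03245 M of L.
Step 3:
                  D         L
  I         0.08205   0.07544
  C         0.01472 -0.004908
  E         0.09677   0.07053
  solve Keq expr → x = -0.004908; check Q = 77.83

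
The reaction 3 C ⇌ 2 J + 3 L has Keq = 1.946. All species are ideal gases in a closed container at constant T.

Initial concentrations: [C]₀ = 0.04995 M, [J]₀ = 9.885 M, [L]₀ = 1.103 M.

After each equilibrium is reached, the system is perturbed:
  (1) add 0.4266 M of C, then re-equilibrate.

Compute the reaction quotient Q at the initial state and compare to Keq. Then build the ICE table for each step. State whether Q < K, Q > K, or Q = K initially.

Q₀ = 1.0521e+06; Q > K (proceeds reverse)

Q₀ = 1.0521e+06 vs Keq = 1.946 ⇒ Q>K, reverse
Step 1:
                  C         J         L
  I         0.04995     9.885     1.103
  C          0.8494   -0.5663   -0.8494
  E          0.8994     9.319    0.2536
  solve Keq expr → x = -0.2831; check Q = 1.946
Then add 0.4266 M of C.
Step 2:
                  C         J         L
  I           1.326     9.319    0.2536
  C        -0.09263   0.06175   0.09263
  E           1.233      9.38    0.3462
  solve Keq expr → x = 0.03088; check Q = 1.946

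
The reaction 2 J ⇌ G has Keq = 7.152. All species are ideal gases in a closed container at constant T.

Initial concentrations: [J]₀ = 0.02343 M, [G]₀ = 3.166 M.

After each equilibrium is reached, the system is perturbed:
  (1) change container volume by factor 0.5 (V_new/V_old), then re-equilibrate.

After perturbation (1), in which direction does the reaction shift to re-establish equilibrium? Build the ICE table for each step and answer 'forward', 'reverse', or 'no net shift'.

Direction: forward

Q₀ = 5767 vs Keq = 7.152 ⇒ Q>K, reverse
Step 1:
                  J         G
  I         0.02343     3.166
  C          0.6091   -0.3045
  E          0.6325     2.861
  solve Keq expr → x = -0.3045; check Q = 7.152
Then change container volume by factor 0.5 (V_new/V_old).
Step 2:
                  J         G
  I           1.265     5.723
  C         -0.3567    0.1783
  E          0.9084     5.901
  solve Keq expr → x = 0.1783; check Q = 7.152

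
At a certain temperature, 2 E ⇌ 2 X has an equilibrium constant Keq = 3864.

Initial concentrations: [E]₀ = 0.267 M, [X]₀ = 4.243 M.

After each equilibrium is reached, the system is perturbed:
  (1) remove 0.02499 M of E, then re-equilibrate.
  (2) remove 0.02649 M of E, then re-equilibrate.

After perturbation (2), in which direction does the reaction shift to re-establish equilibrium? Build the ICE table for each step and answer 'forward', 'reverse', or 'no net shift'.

Q₀ = 252.5 vs Keq = 3864 ⇒ Q<K, forward
Step 1:
                    E           X
  init          0.267       4.243
  Δ           -0.1956      0.1956
  eq           0.0714       4.439
  solve Keq expr → x = 0.0978; check Q = 3864
Then remove 0.02499 M of E.
Step 2:
                    E           X
  init        0.04641       4.439
  Δ           0.02459    -0.02459
  eq          0.07101       4.414
  solve Keq expr → x = -0.0123; check Q = 3864
Then remove 0.02649 M of E.
Step 3:
                    E           X
  init        0.04452       4.414
  Δ           0.02607    -0.02607
  eq          0.07059       4.388
  solve Keq expr → x = -0.01304; check Q = 3864

Direction: reverse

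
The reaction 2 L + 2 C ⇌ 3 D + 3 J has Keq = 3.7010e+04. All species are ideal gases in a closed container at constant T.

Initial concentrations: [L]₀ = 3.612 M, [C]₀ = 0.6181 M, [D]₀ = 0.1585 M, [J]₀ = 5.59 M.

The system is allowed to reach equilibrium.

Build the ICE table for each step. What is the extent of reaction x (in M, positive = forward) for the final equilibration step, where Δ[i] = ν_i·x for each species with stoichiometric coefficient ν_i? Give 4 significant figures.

x = 0.294 M

Q₀ = 0.1395 vs Keq = 3.7010e+04 ⇒ Q<K, forward
Step 1:
                    L           C           D           J
  Initial       3.612      0.6181      0.1585        5.59
  Change      -0.5881     -0.5881      0.8821      0.8821
  Equil         3.024     0.03004       1.041       6.472
  solve Keq expr → x = 0.294; check Q = 3.7010e+04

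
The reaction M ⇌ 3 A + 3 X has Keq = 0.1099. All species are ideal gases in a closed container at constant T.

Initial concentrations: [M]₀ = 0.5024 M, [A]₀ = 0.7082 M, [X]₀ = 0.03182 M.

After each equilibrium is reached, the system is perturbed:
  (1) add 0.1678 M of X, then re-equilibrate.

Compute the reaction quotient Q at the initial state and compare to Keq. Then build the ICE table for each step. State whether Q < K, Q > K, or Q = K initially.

Q₀ = 2.2778e-05 vs Keq = 0.1099 ⇒ Q<K, forward
Step 1:
                  M         A         X
  I          0.5024    0.7082   0.03182
  C         -0.1044    0.3132    0.3132
  E           0.398     1.021     0.345
  solve Keq expr → x = 0.1044; check Q = 0.1099
Then add 0.1678 M of X.
Step 2:
                  M         A         X
  I           0.398     1.021    0.5128
  C         0.03767    -0.113    -0.113
  E          0.4357    0.9083    0.3998
  solve Keq expr → x = -0.03767; check Q = 0.1099

Q₀ = 2.2778e-05; Q < K (proceeds forward)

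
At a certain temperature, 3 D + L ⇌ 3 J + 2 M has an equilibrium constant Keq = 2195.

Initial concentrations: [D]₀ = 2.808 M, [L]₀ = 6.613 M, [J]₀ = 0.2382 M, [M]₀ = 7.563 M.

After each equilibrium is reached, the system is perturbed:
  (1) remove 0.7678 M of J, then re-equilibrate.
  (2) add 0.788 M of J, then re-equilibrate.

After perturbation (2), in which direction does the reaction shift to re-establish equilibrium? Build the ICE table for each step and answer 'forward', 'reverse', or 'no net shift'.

Q₀ = 0.00528 vs Keq = 2195 ⇒ Q<K, forward
Step 1:
                  D         L         J         M
  Initial     2.808     6.613    0.2382     7.563
  Change     -2.329   -0.7764     2.329     1.553
  Equil      0.4788     5.837     2.567     9.116
  solve Keq expr → x = 0.7764; check Q = 2195
Then remove 0.7678 M of J.
Step 2:
                  D         L         J         M
  Initial    0.4788     5.837       1.8     9.116
  Change    -0.1183  -0.03942    0.1183   0.07884
  Equil      0.3605     5.797     1.918     9.195
  solve Keq expr → x = 0.03942; check Q = 2195
Then add 0.788 M of J.
Step 3:
                  D         L         J         M
  Initial    0.3605     5.797     2.706     9.195
  Change     0.1214   0.04045   -0.1214   -0.0809
  Equil      0.4819     5.838     2.585     9.114
  solve Keq expr → x = -0.04045; check Q = 2195

Direction: reverse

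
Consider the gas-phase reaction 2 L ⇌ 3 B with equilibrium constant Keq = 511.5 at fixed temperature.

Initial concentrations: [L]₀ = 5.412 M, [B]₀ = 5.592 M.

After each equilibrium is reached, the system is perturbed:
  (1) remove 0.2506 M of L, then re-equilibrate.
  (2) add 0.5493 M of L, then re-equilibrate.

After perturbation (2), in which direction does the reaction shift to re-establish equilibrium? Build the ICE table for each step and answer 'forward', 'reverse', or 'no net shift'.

Q₀ = 5.97 vs Keq = 511.5 ⇒ Q<K, forward
Step 1:
                    L           B
  I             5.412       5.592
  C            -3.751       5.626
  E             1.661       11.22
  solve Keq expr → x = 1.875; check Q = 511.5
Then remove 0.2506 M of L.
Step 2:
                    L           B
  I             1.411       11.22
  C            0.1883     -0.2824
  E             1.599       10.94
  solve Keq expr → x = -0.09413; check Q = 511.5
Then add 0.5493 M of L.
Step 3:
                    L           B
  I             2.148       10.94
  C           -0.4119      0.6178
  E             1.736       11.55
  solve Keq expr → x = 0.2059; check Q = 511.5

Direction: forward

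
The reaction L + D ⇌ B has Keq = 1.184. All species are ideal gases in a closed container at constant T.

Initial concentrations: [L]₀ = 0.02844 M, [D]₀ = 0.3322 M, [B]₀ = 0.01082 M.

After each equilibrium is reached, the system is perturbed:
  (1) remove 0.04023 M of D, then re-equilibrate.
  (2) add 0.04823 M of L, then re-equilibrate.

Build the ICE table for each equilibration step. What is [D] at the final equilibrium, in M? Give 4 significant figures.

[D]_eq = 0.281 M

Q₀ = 1.145 vs Keq = 1.184 ⇒ Q<K, forward
Step 1:
                    L           D           B
  init        0.02844      0.3322     0.01082
  Δ       -2.5665e-04 -2.5665e-04  2.5665e-04
  eq          0.02818      0.3319     0.01108
  solve Keq expr → x = 2.5665e-04; check Q = 1.184
Then remove 0.04023 M of D.
Step 2:
                    L           D           B
  init        0.02818      0.2917     0.01108
  Δ        9.7285e-04  9.7285e-04 -9.7285e-04
  eq          0.02916      0.2927      0.0101
  solve Keq expr → x = -9.7285e-04; check Q = 1.184
Then add 0.04823 M of L.
Step 3:
                    L           D           B
  init        0.07739      0.2927      0.0101
  Δ          -0.01173    -0.01173     0.01173
  eq          0.06565       0.281     0.02184
  solve Keq expr → x = 0.01173; check Q = 1.184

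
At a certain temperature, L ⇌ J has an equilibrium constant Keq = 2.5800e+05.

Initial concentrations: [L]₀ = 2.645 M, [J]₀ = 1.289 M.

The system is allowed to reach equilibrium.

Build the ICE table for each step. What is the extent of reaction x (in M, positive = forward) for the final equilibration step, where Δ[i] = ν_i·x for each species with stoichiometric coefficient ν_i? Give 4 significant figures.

Q₀ = 0.4873 vs Keq = 2.5800e+05 ⇒ Q<K, forward
Step 1:
                   L          J
  init         2.645      1.289
  Δ           -2.645      2.645
  eq      1.5248e-05      3.934
  solve Keq expr → x = 2.645; check Q = 2.5800e+05

x = 2.645 M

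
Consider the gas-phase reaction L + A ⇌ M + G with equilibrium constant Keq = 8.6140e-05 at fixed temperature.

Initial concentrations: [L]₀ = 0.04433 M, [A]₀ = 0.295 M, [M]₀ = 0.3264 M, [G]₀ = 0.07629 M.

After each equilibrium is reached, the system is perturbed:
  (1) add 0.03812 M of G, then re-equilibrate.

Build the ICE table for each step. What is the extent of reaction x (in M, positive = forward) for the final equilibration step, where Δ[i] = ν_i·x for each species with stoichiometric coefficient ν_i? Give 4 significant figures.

Q₀ = 1.904 vs Keq = 8.6140e-05 ⇒ Q>K, reverse
Step 1:
                  L         A         M         G
  Initial   0.04433     0.295    0.3264   0.07629
  Change    0.07627   0.07627  -0.07627  -0.07627
  Equil      0.1206    0.3713    0.2501 1.5421e-05
  solve Keq expr → x = -0.07627; check Q = 8.6140e-05
Then add 0.03812 M of G.
Step 2:
                  L         A         M         G
  Initial    0.1206    0.3713    0.2501   0.03814
  Change    0.03811   0.03811  -0.03811  -0.03811
  Equil      0.1587    0.4094     0.212 2.6399e-05
  solve Keq expr → x = -0.03811; check Q = 8.6140e-05

x = -0.03811 M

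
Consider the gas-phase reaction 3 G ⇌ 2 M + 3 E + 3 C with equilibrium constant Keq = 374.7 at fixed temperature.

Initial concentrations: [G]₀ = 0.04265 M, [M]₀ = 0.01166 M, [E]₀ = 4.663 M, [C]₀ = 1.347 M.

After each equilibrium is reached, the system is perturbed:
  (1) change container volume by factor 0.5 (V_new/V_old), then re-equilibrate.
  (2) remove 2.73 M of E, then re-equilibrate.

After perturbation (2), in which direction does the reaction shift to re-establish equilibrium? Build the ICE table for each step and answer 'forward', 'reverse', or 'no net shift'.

Direction: forward

Q₀ = 434.2 vs Keq = 374.7 ⇒ Q>K, reverse
Step 1:
                  G         M         E         C
  I         0.04265   0.01166     4.663     1.347
  C       7.7812e-04 -5.1875e-04 -7.7812e-04 -7.7812e-04
  E         0.04343   0.01114     4.662     1.346
  solve Keq expr → x = -2.5937e-04; check Q = 374.7
Then change container volume by factor 0.5 (V_new/V_old).
Step 2:
                  G         M         E         C
  I         0.08686   0.02228     9.324     2.692
  C         0.02467  -0.01645  -0.02467  -0.02467
  E          0.1115  0.005834       9.3     2.668
  solve Keq expr → x = -0.008224; check Q = 374.7
Then remove 2.73 M of E.
Step 3:
                  G         M         E         C
  I          0.1115  0.005834      6.57     2.668
  C       -0.004961  0.003307  0.004961  0.004961
  E          0.1066  0.009142     6.575     2.673
  solve Keq expr → x = 0.001654; check Q = 374.7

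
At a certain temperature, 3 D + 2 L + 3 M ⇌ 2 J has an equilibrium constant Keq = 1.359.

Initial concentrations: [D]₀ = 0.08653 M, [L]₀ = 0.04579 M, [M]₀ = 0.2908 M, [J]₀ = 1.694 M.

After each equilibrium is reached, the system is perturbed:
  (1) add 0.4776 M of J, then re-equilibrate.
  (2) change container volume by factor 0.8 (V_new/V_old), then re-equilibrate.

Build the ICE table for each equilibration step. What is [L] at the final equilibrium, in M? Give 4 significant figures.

[L]_eq = 0.7734 M

Q₀ = 8.5902e+07 vs Keq = 1.359 ⇒ Q>K, reverse
Step 1:
                   D          L          M          J
  Initial    0.08653    0.04579     0.2908      1.694
  Change      0.9302     0.6201     0.9302    -0.6201
  Equil        1.017     0.6659      1.221      1.074
  solve Keq expr → x = -0.3101; check Q = 1.359
Then add 0.4776 M of J.
Step 2:
                   D          L          M          J
  Initial      1.017     0.6659      1.221      1.551
  Change     0.09216    0.06144    0.09216   -0.06144
  Equil        1.109     0.7274      1.313       1.49
  solve Keq expr → x = -0.03072; check Q = 1.359
Then change container volume by factor 0.8 (V_new/V_old).
Step 3:
                   D          L          M          J
  Initial      1.386     0.9092      1.641      1.863
  Change     -0.2037    -0.1358    -0.2037     0.1358
  Equil        1.182     0.7734      1.438      1.998
  solve Keq expr → x = 0.06791; check Q = 1.359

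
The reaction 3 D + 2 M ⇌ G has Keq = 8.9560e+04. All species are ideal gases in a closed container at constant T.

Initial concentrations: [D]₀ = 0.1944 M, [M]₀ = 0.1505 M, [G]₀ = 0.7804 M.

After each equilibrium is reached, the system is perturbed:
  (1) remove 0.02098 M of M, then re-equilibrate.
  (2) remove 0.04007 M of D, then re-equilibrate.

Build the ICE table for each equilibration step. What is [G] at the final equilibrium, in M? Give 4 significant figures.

[G]_eq = 0.7983 M

Q₀ = 4690 vs Keq = 8.9560e+04 ⇒ Q<K, forward
Step 1:
                    D           M           G
  I            0.1944      0.1505      0.7804
  C          -0.09067    -0.06045     0.03022
  E            0.1037     0.09005      0.8106
  solve Keq expr → x = 0.03022; check Q = 8.9560e+04
Then remove 0.02098 M of M.
Step 2:
                    D           M           G
  I            0.1037     0.06907      0.8106
  C            0.0115    0.007664   -0.003832
  E            0.1152     0.07674      0.8068
  solve Keq expr → x = -0.003832; check Q = 8.9560e+04
Then remove 0.04007 M of D.
Step 3:
                    D           M           G
  I           0.07516     0.07674      0.8068
  C           0.02538     0.01692   -0.008461
  E            0.1005     0.09366      0.7983
  solve Keq expr → x = -0.008461; check Q = 8.9560e+04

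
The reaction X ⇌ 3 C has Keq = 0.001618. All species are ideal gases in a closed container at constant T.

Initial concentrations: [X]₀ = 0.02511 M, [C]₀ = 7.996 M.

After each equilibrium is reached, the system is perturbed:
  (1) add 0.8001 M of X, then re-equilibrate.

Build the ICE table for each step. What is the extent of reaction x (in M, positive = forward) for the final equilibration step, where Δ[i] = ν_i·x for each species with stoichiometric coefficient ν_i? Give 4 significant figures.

x = 0.004965 M

Q₀ = 2.0360e+04 vs Keq = 0.001618 ⇒ Q>K, reverse
Step 1:
                  X         C
  init      0.02511     7.996
  Δ           2.611    -7.834
  eq          2.636    0.1622
  solve Keq expr → x = -2.611; check Q = 0.001618
Then add 0.8001 M of X.
Step 2:
                  X         C
  init        3.436    0.1622
  Δ       -0.004965   0.01489
  eq          3.432    0.1771
  solve Keq expr → x = 0.004965; check Q = 0.001618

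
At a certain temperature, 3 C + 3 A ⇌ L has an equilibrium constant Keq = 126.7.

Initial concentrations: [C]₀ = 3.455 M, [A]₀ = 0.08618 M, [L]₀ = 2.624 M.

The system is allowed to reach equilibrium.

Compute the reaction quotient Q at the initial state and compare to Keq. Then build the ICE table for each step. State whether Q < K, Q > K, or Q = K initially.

Q₀ = 99.4; Q < K (proceeds forward)

Q₀ = 99.4 vs Keq = 126.7 ⇒ Q<K, forward
Step 1:
                    C           A           L
  init          3.455     0.08618       2.624
  Δ         -0.006523   -0.006523    0.002174
  eq            3.448     0.07966       2.626
  solve Keq expr → x = 0.002174; check Q = 126.7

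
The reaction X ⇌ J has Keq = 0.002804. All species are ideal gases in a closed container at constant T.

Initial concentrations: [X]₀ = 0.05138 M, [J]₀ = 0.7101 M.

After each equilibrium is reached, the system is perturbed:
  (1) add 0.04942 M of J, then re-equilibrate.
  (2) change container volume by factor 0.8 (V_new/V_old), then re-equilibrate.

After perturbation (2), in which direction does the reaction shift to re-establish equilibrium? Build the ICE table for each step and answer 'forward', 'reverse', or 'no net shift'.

Q₀ = 13.82 vs Keq = 0.002804 ⇒ Q>K, reverse
Step 1:
                    X           J
  I           0.05138      0.7101
  C             0.708      -0.708
  E            0.7594    0.002129
  solve Keq expr → x = -0.708; check Q = 0.002804
Then add 0.04942 M of J.
Step 2:
                    X           J
  I            0.7594     0.05155
  C           0.04928    -0.04928
  E            0.8086    0.002267
  solve Keq expr → x = -0.04928; check Q = 0.002804
Then change container volume by factor 0.8 (V_new/V_old).
Step 3:
                    X           J
  I             1.011    0.002834
  C                 0           0
  E             1.011    0.002834
  solve Keq expr → x = 0; check Q = 0.002804

Direction: no net shift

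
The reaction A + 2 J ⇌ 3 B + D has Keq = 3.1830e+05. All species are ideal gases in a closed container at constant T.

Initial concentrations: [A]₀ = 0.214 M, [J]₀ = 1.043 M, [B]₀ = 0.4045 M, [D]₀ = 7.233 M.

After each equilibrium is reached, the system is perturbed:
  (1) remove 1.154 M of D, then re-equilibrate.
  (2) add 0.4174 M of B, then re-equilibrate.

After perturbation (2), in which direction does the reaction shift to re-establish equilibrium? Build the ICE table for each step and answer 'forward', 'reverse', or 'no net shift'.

Q₀ = 2.056 vs Keq = 3.1830e+05 ⇒ Q<K, forward
Step 1:
                  A         J         B         D
  Initial     0.214     1.043    0.4045     7.233
  Change    -0.2139   -0.4279    0.6418    0.2139
  Equil   7.0818e-05    0.6151     1.046     7.447
  solve Keq expr → x = 0.2139; check Q = 3.1830e+05
Then remove 1.154 M of D.
Step 2:
                  A         J         B         D
  Initial 7.0818e-05    0.6151     1.046     6.293
  Change  -1.0964e-05 -2.1928e-05 3.2892e-05 1.0964e-05
  Equil   5.9854e-05    0.6151     1.046     6.293
  solve Keq expr → x = 1.0964e-05; check Q = 3.1830e+05
Then add 0.4174 M of B.
Step 3:
                  A         J         B         D
  Initial 5.9854e-05    0.6151     1.464     6.293
  Change  1.0379e-04 2.0758e-04 -3.1136e-04 -1.0379e-04
  Equil   1.6364e-04    0.6153     1.463     6.293
  solve Keq expr → x = -1.0379e-04; check Q = 3.1830e+05

Direction: reverse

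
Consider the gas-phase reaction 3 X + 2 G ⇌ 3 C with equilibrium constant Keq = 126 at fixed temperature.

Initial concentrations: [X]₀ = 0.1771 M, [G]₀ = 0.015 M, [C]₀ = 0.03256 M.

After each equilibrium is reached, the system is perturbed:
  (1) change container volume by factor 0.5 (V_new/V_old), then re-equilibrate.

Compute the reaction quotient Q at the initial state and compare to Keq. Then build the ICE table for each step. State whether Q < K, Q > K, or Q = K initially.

Q₀ = 27.62 vs Keq = 126 ⇒ Q<K, forward
Step 1:
                   X          G          C
  init        0.1771      0.015    0.03256
  Δ        -0.007301  -0.004867   0.007301
  eq          0.1698    0.01013    0.03986
  solve Keq expr → x = 0.002434; check Q = 126
Then change container volume by factor 0.5 (V_new/V_old).
Step 2:
                   X          G          C
  init        0.3396    0.02027    0.07972
  Δ         -0.01101   -0.00734    0.01101
  eq          0.3286    0.01293    0.09073
  solve Keq expr → x = 0.00367; check Q = 126

Q₀ = 27.62; Q < K (proceeds forward)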